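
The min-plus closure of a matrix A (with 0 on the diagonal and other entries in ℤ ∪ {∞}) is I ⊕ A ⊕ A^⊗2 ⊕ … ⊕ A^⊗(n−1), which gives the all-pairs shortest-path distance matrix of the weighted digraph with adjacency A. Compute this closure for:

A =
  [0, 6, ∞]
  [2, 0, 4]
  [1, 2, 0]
Closure =
  [0, 6, 10]
  [2, 0, 4]
  [1, 2, 0]

This is the Floyd-Warshall all-pairs shortest-path computation. For each intermediate vertex k = 0, 1, …, 2, update dist[i][j] ← min(dist[i][j], dist[i][k] + dist[k][j]). The final matrix gives, for each (i, j), the minimum total weight of any directed path from i to j (possibly empty when i = j).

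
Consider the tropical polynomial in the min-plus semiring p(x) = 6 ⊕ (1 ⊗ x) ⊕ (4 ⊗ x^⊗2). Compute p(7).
p(7) = 6

A tropical monomial a ⊗ x^⊗i evaluates to a + i · x. Evaluating each term at x = 7:
  Term 0 contributes 6 + 0 · 7 = 6
  Term 1 contributes 1 + 1 · 7 = 8
  Term 2 contributes 4 + 2 · 7 = 18
p(7) = ⊕ of these = min[6, 8, 18] = 6.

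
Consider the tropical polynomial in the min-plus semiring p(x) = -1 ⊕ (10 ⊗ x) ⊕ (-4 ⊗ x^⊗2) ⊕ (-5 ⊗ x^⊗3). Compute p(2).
p(2) = -1

A tropical monomial a ⊗ x^⊗i evaluates to a + i · x. Evaluating each term at x = 2:
  Term 0 contributes -1 + 0 · 2 = -1
  Term 1 contributes 10 + 1 · 2 = 12
  Term 2 contributes -4 + 2 · 2 = 0
  Term 3 contributes -5 + 3 · 2 = 1
p(2) = ⊕ of these = min[-1, 12, 0, 1] = -1.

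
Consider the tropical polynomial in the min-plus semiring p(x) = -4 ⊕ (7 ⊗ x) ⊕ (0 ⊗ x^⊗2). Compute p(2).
p(2) = -4

A tropical monomial a ⊗ x^⊗i evaluates to a + i · x. Evaluating each term at x = 2:
  Term 0 contributes -4 + 0 · 2 = -4
  Term 1 contributes 7 + 1 · 2 = 9
  Term 2 contributes 0 + 2 · 2 = 4
p(2) = ⊕ of these = min[-4, 9, 4] = -4.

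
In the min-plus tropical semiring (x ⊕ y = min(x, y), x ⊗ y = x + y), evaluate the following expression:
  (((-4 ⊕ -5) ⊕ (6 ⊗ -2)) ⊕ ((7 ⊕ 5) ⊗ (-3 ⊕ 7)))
(((-4 ⊕ -5) ⊕ (6 ⊗ -2)) ⊕ ((7 ⊕ 5) ⊗ (-3 ⊕ 7))) = -5

Expand innermost to outermost. Recall ⊕ takes the minimum of its arguments and ⊗ takes their sum. Working out the expression (((-4 ⊕ -5) ⊕ (6 ⊗ -2)) ⊕ ((7 ⊕ 5) ⊗ (-3 ⊕ 7))) gives -5.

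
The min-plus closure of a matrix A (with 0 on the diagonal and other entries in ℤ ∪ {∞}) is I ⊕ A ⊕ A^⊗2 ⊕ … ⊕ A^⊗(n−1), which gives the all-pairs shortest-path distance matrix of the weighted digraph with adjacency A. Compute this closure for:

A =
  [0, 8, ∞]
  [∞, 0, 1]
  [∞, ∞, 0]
Closure =
  [0, 8, 9]
  [∞, 0, 1]
  [∞, ∞, 0]

This is the Floyd-Warshall all-pairs shortest-path computation. For each intermediate vertex k = 0, 1, …, 2, update dist[i][j] ← min(dist[i][j], dist[i][k] + dist[k][j]). The final matrix gives, for each (i, j), the minimum total weight of any directed path from i to j (possibly empty when i = j).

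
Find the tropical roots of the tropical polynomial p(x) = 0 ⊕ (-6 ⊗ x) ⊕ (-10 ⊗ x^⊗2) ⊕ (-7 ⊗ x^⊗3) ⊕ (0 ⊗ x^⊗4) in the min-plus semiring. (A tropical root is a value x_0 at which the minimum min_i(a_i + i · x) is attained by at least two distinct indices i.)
Roots: {-7, -3, 4, 6}

Each tropical root is a break point of the lower envelope of the lines y = a_i + i · x (there are 5 lines, with slopes 0, 1, ..., 4). Only the lines that attain the minimum somewhere contribute to roots; other lines are dominated. Here the surviving (envelope) indices are i = 4, i = 3, i = 2, i = 1, i = 0.
Intersections between consecutive envelope lines give the roots: for adjacent envelope indices i < j the intersection is x = (a_i − a_j) / (j − i). Reading off the sorted break points: {-7, -3, 4, 6}.
Verification: at each break x_0, at least two indices attain the minimum of min_i(a_i + i · x_0).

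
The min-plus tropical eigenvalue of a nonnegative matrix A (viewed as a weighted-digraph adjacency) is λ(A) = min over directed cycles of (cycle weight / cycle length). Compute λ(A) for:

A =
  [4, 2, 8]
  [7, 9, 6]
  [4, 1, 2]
λ(A) = 2

Enumerate directed cycles and compute their means (weight / length). Sample:
  cycle 0 → 0: weight = 4, length = 1, mean = 4/1 ≈ 4.000
  cycle 1 → 1: weight = 9, length = 1, mean = 9/1 ≈ 9.000
  cycle 2 → 2: weight = 2, length = 1, mean = 2/1 ≈ 2.000
  cycle 0 → 1 → 0: weight = 9, length = 2, mean = 9/2 ≈ 4.500
  cycle 0 → 2 → 0: weight = 12, length = 2, mean = 12/2 ≈ 6.000
  cycle 1 → 0 → 1: weight = 9, length = 2, mean = 9/2 ≈ 4.500
Minimum mean = 2.000, attained e.g. along the cycle 2 → 2 with weight 2 and length 1. So λ(A) = 2/1 = 2.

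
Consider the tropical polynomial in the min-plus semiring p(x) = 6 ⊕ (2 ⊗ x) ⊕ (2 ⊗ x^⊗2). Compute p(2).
p(2) = 4

A tropical monomial a ⊗ x^⊗i evaluates to a + i · x. Evaluating each term at x = 2:
  Term 0 contributes 6 + 0 · 2 = 6
  Term 1 contributes 2 + 1 · 2 = 4
  Term 2 contributes 2 + 2 · 2 = 6
p(2) = ⊕ of these = min[6, 4, 6] = 4.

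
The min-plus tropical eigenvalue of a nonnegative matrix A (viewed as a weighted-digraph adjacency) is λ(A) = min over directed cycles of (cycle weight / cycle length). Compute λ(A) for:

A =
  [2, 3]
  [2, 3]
λ(A) = 2

Enumerate directed cycles and compute their means (weight / length). Sample:
  cycle 0 → 0: weight = 2, length = 1, mean = 2/1 ≈ 2.000
  cycle 1 → 1: weight = 3, length = 1, mean = 3/1 ≈ 3.000
  cycle 0 → 1 → 0: weight = 5, length = 2, mean = 5/2 ≈ 2.500
  cycle 1 → 0 → 1: weight = 5, length = 2, mean = 5/2 ≈ 2.500
Minimum mean = 2.000, attained e.g. along the cycle 0 → 0 with weight 2 and length 1. So λ(A) = 2/1 = 2.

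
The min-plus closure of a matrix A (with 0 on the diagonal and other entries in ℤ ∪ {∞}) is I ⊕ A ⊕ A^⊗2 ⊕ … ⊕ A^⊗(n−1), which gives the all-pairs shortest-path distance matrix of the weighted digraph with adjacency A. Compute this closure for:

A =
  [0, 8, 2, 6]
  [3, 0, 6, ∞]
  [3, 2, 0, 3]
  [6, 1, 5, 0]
Closure =
  [0, 4, 2, 5]
  [3, 0, 5, 8]
  [3, 2, 0, 3]
  [4, 1, 5, 0]

This is the Floyd-Warshall all-pairs shortest-path computation. For each intermediate vertex k = 0, 1, …, 3, update dist[i][j] ← min(dist[i][j], dist[i][k] + dist[k][j]). The final matrix gives, for each (i, j), the minimum total weight of any directed path from i to j (possibly empty when i = j).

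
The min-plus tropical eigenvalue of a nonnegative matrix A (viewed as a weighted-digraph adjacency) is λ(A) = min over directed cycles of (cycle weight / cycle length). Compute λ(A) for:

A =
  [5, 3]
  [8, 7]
λ(A) = 5

Enumerate directed cycles and compute their means (weight / length). Sample:
  cycle 0 → 0: weight = 5, length = 1, mean = 5/1 ≈ 5.000
  cycle 1 → 1: weight = 7, length = 1, mean = 7/1 ≈ 7.000
  cycle 0 → 1 → 0: weight = 11, length = 2, mean = 11/2 ≈ 5.500
  cycle 1 → 0 → 1: weight = 11, length = 2, mean = 11/2 ≈ 5.500
Minimum mean = 5.000, attained e.g. along the cycle 0 → 0 with weight 5 and length 1. So λ(A) = 5/1 = 5.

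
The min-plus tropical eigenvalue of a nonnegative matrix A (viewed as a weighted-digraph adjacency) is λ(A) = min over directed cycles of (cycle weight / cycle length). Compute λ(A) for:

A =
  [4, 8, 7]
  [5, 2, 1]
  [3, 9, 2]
λ(A) = 2

Enumerate directed cycles and compute their means (weight / length). Sample:
  cycle 0 → 0: weight = 4, length = 1, mean = 4/1 ≈ 4.000
  cycle 1 → 1: weight = 2, length = 1, mean = 2/1 ≈ 2.000
  cycle 2 → 2: weight = 2, length = 1, mean = 2/1 ≈ 2.000
  cycle 0 → 1 → 0: weight = 13, length = 2, mean = 13/2 ≈ 6.500
  cycle 0 → 2 → 0: weight = 10, length = 2, mean = 10/2 ≈ 5.000
  cycle 1 → 0 → 1: weight = 13, length = 2, mean = 13/2 ≈ 6.500
Minimum mean = 2.000, attained e.g. along the cycle 1 → 1 with weight 2 and length 1. So λ(A) = 2/1 = 2.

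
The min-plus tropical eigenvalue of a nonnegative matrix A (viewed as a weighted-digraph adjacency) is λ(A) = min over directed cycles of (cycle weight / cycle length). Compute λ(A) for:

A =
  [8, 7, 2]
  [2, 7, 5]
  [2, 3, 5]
λ(A) = 2

Enumerate directed cycles and compute their means (weight / length). Sample:
  cycle 0 → 0: weight = 8, length = 1, mean = 8/1 ≈ 8.000
  cycle 1 → 1: weight = 7, length = 1, mean = 7/1 ≈ 7.000
  cycle 2 → 2: weight = 5, length = 1, mean = 5/1 ≈ 5.000
  cycle 0 → 1 → 0: weight = 9, length = 2, mean = 9/2 ≈ 4.500
  cycle 0 → 2 → 0: weight = 4, length = 2, mean = 4/2 ≈ 2.000
  cycle 1 → 0 → 1: weight = 9, length = 2, mean = 9/2 ≈ 4.500
Minimum mean = 2.000, attained e.g. along the cycle 0 → 2 → 0 with weight 4 and length 2. So λ(A) = 4/2 = 2.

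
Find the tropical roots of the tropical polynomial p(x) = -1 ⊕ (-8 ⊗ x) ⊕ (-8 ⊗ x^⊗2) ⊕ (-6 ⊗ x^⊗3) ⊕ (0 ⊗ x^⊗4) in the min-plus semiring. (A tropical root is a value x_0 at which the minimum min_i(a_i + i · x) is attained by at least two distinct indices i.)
Roots: {-6, -2, 0, 7}

Each tropical root is a break point of the lower envelope of the lines y = a_i + i · x (there are 5 lines, with slopes 0, 1, ..., 4). Only the lines that attain the minimum somewhere contribute to roots; other lines are dominated. Here the surviving (envelope) indices are i = 4, i = 3, i = 2, i = 1, i = 0.
Intersections between consecutive envelope lines give the roots: for adjacent envelope indices i < j the intersection is x = (a_i − a_j) / (j − i). Reading off the sorted break points: {-6, -2, 0, 7}.
Verification: at each break x_0, at least two indices attain the minimum of min_i(a_i + i · x_0).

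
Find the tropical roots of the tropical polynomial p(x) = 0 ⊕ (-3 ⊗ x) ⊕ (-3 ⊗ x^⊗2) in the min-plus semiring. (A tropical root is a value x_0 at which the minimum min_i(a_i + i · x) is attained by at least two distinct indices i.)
Roots: {0, 3}

Each tropical root is a break point of the lower envelope of the lines y = a_i + i · x (there are 3 lines, with slopes 0, 1, ..., 2). Only the lines that attain the minimum somewhere contribute to roots; other lines are dominated. Here the surviving (envelope) indices are i = 2, i = 1, i = 0.
Intersections between consecutive envelope lines give the roots: for adjacent envelope indices i < j the intersection is x = (a_i − a_j) / (j − i). Reading off the sorted break points: {0, 3}.
Verification: at each break x_0, at least two indices attain the minimum of min_i(a_i + i · x_0).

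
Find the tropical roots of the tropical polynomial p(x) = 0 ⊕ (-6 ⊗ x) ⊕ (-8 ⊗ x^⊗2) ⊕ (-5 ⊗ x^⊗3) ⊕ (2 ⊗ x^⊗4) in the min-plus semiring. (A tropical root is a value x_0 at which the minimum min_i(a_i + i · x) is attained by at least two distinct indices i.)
Roots: {-7, -3, 2, 6}

Each tropical root is a break point of the lower envelope of the lines y = a_i + i · x (there are 5 lines, with slopes 0, 1, ..., 4). Only the lines that attain the minimum somewhere contribute to roots; other lines are dominated. Here the surviving (envelope) indices are i = 4, i = 3, i = 2, i = 1, i = 0.
Intersections between consecutive envelope lines give the roots: for adjacent envelope indices i < j the intersection is x = (a_i − a_j) / (j − i). Reading off the sorted break points: {-7, -3, 2, 6}.
Verification: at each break x_0, at least two indices attain the minimum of min_i(a_i + i · x_0).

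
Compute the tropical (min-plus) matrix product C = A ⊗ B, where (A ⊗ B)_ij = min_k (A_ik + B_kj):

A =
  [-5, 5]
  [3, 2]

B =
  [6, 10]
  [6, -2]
A ⊗ B =
  [1, 3]
  [8, 0]

Apply the min-plus product entry-by-entry:
  C[0][0] = min over k of (A[0][0] + B[0][0] = -5 + 6 = 1, A[0][1] + B[1][0] = 5 + 6 = 11) = 1 (attained at k = 0)
  C[0][1] = min over k of (A[0][0] + B[0][1] = -5 + 10 = 5, A[0][1] + B[1][1] = 5 + -2 = 3) = 3 (attained at k = 1)
  C[1][0] = min over k of (A[1][0] + B[0][0] = 3 + 6 = 9, A[1][1] + B[1][0] = 2 + 6 = 8) = 8 (attained at k = 1)
  C[1][1] = min over k of (A[1][0] + B[0][1] = 3 + 10 = 13, A[1][1] + B[1][1] = 2 + -2 = 0) = 0 (attained at k = 1)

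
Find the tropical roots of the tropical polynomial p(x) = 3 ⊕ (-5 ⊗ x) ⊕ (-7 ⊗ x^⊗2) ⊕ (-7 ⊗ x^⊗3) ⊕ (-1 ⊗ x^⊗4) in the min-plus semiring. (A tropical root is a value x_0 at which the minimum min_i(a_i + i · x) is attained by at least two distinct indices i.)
Roots: {-6, 0, 2, 8}

Each tropical root is a break point of the lower envelope of the lines y = a_i + i · x (there are 5 lines, with slopes 0, 1, ..., 4). Only the lines that attain the minimum somewhere contribute to roots; other lines are dominated. Here the surviving (envelope) indices are i = 4, i = 3, i = 2, i = 1, i = 0.
Intersections between consecutive envelope lines give the roots: for adjacent envelope indices i < j the intersection is x = (a_i − a_j) / (j − i). Reading off the sorted break points: {-6, 0, 2, 8}.
Verification: at each break x_0, at least two indices attain the minimum of min_i(a_i + i · x_0).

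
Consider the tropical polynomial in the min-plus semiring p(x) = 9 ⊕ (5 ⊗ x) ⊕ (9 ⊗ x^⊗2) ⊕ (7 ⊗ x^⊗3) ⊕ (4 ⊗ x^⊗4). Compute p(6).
p(6) = 9

A tropical monomial a ⊗ x^⊗i evaluates to a + i · x. Evaluating each term at x = 6:
  Term 0 contributes 9 + 0 · 6 = 9
  Term 1 contributes 5 + 1 · 6 = 11
  Term 2 contributes 9 + 2 · 6 = 21
  Term 3 contributes 7 + 3 · 6 = 25
  Term 4 contributes 4 + 4 · 6 = 28
p(6) = ⊕ of these = min[9, 11, 21, 25, 28] = 9.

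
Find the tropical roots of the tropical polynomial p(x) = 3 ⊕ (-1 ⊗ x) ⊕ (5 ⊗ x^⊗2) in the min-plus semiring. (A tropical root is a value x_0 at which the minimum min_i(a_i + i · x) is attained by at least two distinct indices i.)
Roots: {-6, 4}

Each tropical root is a break point of the lower envelope of the lines y = a_i + i · x (there are 3 lines, with slopes 0, 1, ..., 2). Only the lines that attain the minimum somewhere contribute to roots; other lines are dominated. Here the surviving (envelope) indices are i = 2, i = 1, i = 0.
Intersections between consecutive envelope lines give the roots: for adjacent envelope indices i < j the intersection is x = (a_i − a_j) / (j − i). Reading off the sorted break points: {-6, 4}.
Verification: at each break x_0, at least two indices attain the minimum of min_i(a_i + i · x_0).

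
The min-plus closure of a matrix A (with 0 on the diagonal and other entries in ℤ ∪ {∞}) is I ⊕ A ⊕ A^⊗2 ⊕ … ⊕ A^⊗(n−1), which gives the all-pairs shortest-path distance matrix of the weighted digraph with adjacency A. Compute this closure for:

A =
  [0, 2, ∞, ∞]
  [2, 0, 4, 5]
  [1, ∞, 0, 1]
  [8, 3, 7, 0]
Closure =
  [0, 2, 6, 7]
  [2, 0, 4, 5]
  [1, 3, 0, 1]
  [5, 3, 7, 0]

This is the Floyd-Warshall all-pairs shortest-path computation. For each intermediate vertex k = 0, 1, …, 3, update dist[i][j] ← min(dist[i][j], dist[i][k] + dist[k][j]). The final matrix gives, for each (i, j), the minimum total weight of any directed path from i to j (possibly empty when i = j).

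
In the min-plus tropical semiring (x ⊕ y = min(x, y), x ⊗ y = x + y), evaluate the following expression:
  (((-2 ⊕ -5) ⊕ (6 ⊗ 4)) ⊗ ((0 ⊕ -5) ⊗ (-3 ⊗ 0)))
(((-2 ⊕ -5) ⊕ (6 ⊗ 4)) ⊗ ((0 ⊕ -5) ⊗ (-3 ⊗ 0))) = -13

Expand innermost to outermost. Recall ⊕ takes the minimum of its arguments and ⊗ takes their sum. Working out the expression (((-2 ⊕ -5) ⊕ (6 ⊗ 4)) ⊗ ((0 ⊕ -5) ⊗ (-3 ⊗ 0))) gives -13.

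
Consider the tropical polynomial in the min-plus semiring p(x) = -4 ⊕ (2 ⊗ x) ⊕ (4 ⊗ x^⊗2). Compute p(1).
p(1) = -4

A tropical monomial a ⊗ x^⊗i evaluates to a + i · x. Evaluating each term at x = 1:
  Term 0 contributes -4 + 0 · 1 = -4
  Term 1 contributes 2 + 1 · 1 = 3
  Term 2 contributes 4 + 2 · 1 = 6
p(1) = ⊕ of these = min[-4, 3, 6] = -4.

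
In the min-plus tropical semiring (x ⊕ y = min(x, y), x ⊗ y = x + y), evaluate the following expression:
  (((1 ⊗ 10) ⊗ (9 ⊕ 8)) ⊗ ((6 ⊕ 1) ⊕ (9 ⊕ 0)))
(((1 ⊗ 10) ⊗ (9 ⊕ 8)) ⊗ ((6 ⊕ 1) ⊕ (9 ⊕ 0))) = 19

Expand innermost to outermost. Recall ⊕ takes the minimum of its arguments and ⊗ takes their sum. Working out the expression (((1 ⊗ 10) ⊗ (9 ⊕ 8)) ⊗ ((6 ⊕ 1) ⊕ (9 ⊕ 0))) gives 19.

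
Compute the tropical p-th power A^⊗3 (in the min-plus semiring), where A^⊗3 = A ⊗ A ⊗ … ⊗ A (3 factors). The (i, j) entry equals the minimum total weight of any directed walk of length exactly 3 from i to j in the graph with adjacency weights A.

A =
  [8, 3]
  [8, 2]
A^⊗3 =
  [13, 7]
  [12, 6]

Each entry (A^⊗3)_ij equals the minimum over all length-3 walks i = v_0 → v_1 → … → v_3 = j of Σ_t A[v_t][v_{t+1}]. For example, for (i, j) = (0, 1) we minimise over 4 possible intermediate vertex sequences; the minimum is 7, attained along the walk 0 → 1 → 1 → 1.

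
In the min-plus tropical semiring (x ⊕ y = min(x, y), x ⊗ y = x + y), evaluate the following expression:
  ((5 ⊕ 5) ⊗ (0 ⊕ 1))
((5 ⊕ 5) ⊗ (0 ⊕ 1)) = 5

Expand innermost to outermost. Recall ⊕ takes the minimum of its arguments and ⊗ takes their sum. Working out the expression ((5 ⊕ 5) ⊗ (0 ⊕ 1)) gives 5.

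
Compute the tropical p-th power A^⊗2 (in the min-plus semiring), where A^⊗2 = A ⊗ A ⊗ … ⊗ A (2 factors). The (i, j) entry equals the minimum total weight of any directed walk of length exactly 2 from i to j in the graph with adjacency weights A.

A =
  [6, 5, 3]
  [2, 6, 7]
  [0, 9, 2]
A^⊗2 =
  [3, 11, 5]
  [7, 7, 5]
  [2, 5, 3]

Each entry (A^⊗2)_ij equals the minimum over all length-2 walks i = v_0 → v_1 → … → v_2 = j of Σ_t A[v_t][v_{t+1}]. For example, for (i, j) = (0, 2) we minimise over 3 possible intermediate vertex sequences; the minimum is 5, attained along the walk 0 → 2 → 2.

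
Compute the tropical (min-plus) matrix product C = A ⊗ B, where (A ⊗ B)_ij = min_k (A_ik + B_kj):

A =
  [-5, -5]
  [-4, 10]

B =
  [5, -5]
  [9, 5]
A ⊗ B =
  [0, -10]
  [1, -9]

Apply the min-plus product entry-by-entry:
  C[0][0] = min over k of (A[0][0] + B[0][0] = -5 + 5 = 0, A[0][1] + B[1][0] = -5 + 9 = 4) = 0 (attained at k = 0)
  C[0][1] = min over k of (A[0][0] + B[0][1] = -5 + -5 = -10, A[0][1] + B[1][1] = -5 + 5 = 0) = -10 (attained at k = 0)
  C[1][0] = min over k of (A[1][0] + B[0][0] = -4 + 5 = 1, A[1][1] + B[1][0] = 10 + 9 = 19) = 1 (attained at k = 0)
  C[1][1] = min over k of (A[1][0] + B[0][1] = -4 + -5 = -9, A[1][1] + B[1][1] = 10 + 5 = 15) = -9 (attained at k = 0)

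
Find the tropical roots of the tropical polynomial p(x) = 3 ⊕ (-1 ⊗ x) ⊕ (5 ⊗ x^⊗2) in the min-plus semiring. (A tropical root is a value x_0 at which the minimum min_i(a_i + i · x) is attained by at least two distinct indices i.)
Roots: {-6, 4}

Each tropical root is a break point of the lower envelope of the lines y = a_i + i · x (there are 3 lines, with slopes 0, 1, ..., 2). Only the lines that attain the minimum somewhere contribute to roots; other lines are dominated. Here the surviving (envelope) indices are i = 2, i = 1, i = 0.
Intersections between consecutive envelope lines give the roots: for adjacent envelope indices i < j the intersection is x = (a_i − a_j) / (j − i). Reading off the sorted break points: {-6, 4}.
Verification: at each break x_0, at least two indices attain the minimum of min_i(a_i + i · x_0).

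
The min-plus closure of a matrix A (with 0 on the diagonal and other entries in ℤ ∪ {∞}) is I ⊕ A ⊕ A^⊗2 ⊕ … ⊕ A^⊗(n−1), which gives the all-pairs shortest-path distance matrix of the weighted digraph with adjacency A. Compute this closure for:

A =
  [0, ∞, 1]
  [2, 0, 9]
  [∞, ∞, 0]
Closure =
  [0, ∞, 1]
  [2, 0, 3]
  [∞, ∞, 0]

This is the Floyd-Warshall all-pairs shortest-path computation. For each intermediate vertex k = 0, 1, …, 2, update dist[i][j] ← min(dist[i][j], dist[i][k] + dist[k][j]). The final matrix gives, for each (i, j), the minimum total weight of any directed path from i to j (possibly empty when i = j).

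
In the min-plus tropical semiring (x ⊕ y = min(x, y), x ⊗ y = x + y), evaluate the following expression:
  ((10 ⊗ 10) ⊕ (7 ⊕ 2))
((10 ⊗ 10) ⊕ (7 ⊕ 2)) = 2

Expand innermost to outermost. Recall ⊕ takes the minimum of its arguments and ⊗ takes their sum. Working out the expression ((10 ⊗ 10) ⊕ (7 ⊕ 2)) gives 2.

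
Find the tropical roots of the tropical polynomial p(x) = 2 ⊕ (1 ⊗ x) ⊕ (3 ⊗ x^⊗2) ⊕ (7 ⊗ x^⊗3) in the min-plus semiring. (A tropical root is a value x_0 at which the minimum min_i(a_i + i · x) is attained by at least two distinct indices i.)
Roots: {-4, -2, 1}

Each tropical root is a break point of the lower envelope of the lines y = a_i + i · x (there are 4 lines, with slopes 0, 1, ..., 3). Only the lines that attain the minimum somewhere contribute to roots; other lines are dominated. Here the surviving (envelope) indices are i = 3, i = 2, i = 1, i = 0.
Intersections between consecutive envelope lines give the roots: for adjacent envelope indices i < j the intersection is x = (a_i − a_j) / (j − i). Reading off the sorted break points: {-4, -2, 1}.
Verification: at each break x_0, at least two indices attain the minimum of min_i(a_i + i · x_0).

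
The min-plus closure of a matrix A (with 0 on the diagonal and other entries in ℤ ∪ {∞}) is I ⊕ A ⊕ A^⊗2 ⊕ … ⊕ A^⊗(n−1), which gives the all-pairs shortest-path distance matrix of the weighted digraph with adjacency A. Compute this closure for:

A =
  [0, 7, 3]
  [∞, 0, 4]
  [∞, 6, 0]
Closure =
  [0, 7, 3]
  [∞, 0, 4]
  [∞, 6, 0]

This is the Floyd-Warshall all-pairs shortest-path computation. For each intermediate vertex k = 0, 1, …, 2, update dist[i][j] ← min(dist[i][j], dist[i][k] + dist[k][j]). The final matrix gives, for each (i, j), the minimum total weight of any directed path from i to j (possibly empty when i = j).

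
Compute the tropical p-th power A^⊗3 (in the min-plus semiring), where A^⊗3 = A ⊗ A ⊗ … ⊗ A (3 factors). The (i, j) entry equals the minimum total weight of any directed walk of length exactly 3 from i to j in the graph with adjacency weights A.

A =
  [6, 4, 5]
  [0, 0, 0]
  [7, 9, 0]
A^⊗3 =
  [4, 4, 4]
  [0, 0, 0]
  [7, 9, 0]

Each entry (A^⊗3)_ij equals the minimum over all length-3 walks i = v_0 → v_1 → … → v_3 = j of Σ_t A[v_t][v_{t+1}]. For example, for (i, j) = (0, 2) we minimise over 9 possible intermediate vertex sequences; the minimum is 4, attained along the walk 0 → 1 → 1 → 2.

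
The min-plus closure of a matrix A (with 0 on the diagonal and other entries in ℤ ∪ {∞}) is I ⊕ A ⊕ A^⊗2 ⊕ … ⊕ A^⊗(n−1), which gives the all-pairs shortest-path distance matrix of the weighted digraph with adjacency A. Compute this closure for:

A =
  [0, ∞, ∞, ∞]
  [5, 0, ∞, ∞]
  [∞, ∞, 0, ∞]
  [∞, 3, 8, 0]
Closure =
  [0, ∞, ∞, ∞]
  [5, 0, ∞, ∞]
  [∞, ∞, 0, ∞]
  [8, 3, 8, 0]

This is the Floyd-Warshall all-pairs shortest-path computation. For each intermediate vertex k = 0, 1, …, 3, update dist[i][j] ← min(dist[i][j], dist[i][k] + dist[k][j]). The final matrix gives, for each (i, j), the minimum total weight of any directed path from i to j (possibly empty when i = j).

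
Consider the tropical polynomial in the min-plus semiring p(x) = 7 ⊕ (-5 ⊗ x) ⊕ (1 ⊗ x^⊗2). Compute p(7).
p(7) = 2

A tropical monomial a ⊗ x^⊗i evaluates to a + i · x. Evaluating each term at x = 7:
  Term 0 contributes 7 + 0 · 7 = 7
  Term 1 contributes -5 + 1 · 7 = 2
  Term 2 contributes 1 + 2 · 7 = 15
p(7) = ⊕ of these = min[7, 2, 15] = 2.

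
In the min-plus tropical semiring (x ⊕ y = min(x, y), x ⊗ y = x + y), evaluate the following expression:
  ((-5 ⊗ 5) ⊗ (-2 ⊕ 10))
((-5 ⊗ 5) ⊗ (-2 ⊕ 10)) = -2

Expand innermost to outermost. Recall ⊕ takes the minimum of its arguments and ⊗ takes their sum. Working out the expression ((-5 ⊗ 5) ⊗ (-2 ⊕ 10)) gives -2.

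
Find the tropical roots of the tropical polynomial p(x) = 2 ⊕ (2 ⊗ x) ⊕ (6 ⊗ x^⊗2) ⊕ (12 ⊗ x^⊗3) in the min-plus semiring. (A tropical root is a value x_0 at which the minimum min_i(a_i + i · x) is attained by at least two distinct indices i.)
Roots: {-6, -4, 0}

Each tropical root is a break point of the lower envelope of the lines y = a_i + i · x (there are 4 lines, with slopes 0, 1, ..., 3). Only the lines that attain the minimum somewhere contribute to roots; other lines are dominated. Here the surviving (envelope) indices are i = 3, i = 2, i = 1, i = 0.
Intersections between consecutive envelope lines give the roots: for adjacent envelope indices i < j the intersection is x = (a_i − a_j) / (j − i). Reading off the sorted break points: {-6, -4, 0}.
Verification: at each break x_0, at least two indices attain the minimum of min_i(a_i + i · x_0).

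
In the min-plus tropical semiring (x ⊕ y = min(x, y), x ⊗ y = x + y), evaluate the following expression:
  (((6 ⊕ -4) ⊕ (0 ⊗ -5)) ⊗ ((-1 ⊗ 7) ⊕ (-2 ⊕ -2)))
(((6 ⊕ -4) ⊕ (0 ⊗ -5)) ⊗ ((-1 ⊗ 7) ⊕ (-2 ⊕ -2))) = -7

Expand innermost to outermost. Recall ⊕ takes the minimum of its arguments and ⊗ takes their sum. Working out the expression (((6 ⊕ -4) ⊕ (0 ⊗ -5)) ⊗ ((-1 ⊗ 7) ⊕ (-2 ⊕ -2))) gives -7.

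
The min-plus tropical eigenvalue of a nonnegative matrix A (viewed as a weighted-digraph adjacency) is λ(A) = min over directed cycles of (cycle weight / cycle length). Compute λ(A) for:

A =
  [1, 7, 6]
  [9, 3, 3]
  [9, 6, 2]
λ(A) = 1

Enumerate directed cycles and compute their means (weight / length). Sample:
  cycle 0 → 0: weight = 1, length = 1, mean = 1/1 ≈ 1.000
  cycle 1 → 1: weight = 3, length = 1, mean = 3/1 ≈ 3.000
  cycle 2 → 2: weight = 2, length = 1, mean = 2/1 ≈ 2.000
  cycle 0 → 1 → 0: weight = 16, length = 2, mean = 16/2 ≈ 8.000
  cycle 0 → 2 → 0: weight = 15, length = 2, mean = 15/2 ≈ 7.500
  cycle 1 → 0 → 1: weight = 16, length = 2, mean = 16/2 ≈ 8.000
Minimum mean = 1.000, attained e.g. along the cycle 0 → 0 with weight 1 and length 1. So λ(A) = 1/1 = 1.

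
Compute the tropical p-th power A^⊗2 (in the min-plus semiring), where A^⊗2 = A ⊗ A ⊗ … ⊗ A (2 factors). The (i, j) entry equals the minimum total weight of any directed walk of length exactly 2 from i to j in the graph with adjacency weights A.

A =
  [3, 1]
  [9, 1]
A^⊗2 =
  [6, 2]
  [10, 2]

Each entry (A^⊗2)_ij equals the minimum over all length-2 walks i = v_0 → v_1 → … → v_2 = j of Σ_t A[v_t][v_{t+1}]. For example, for (i, j) = (0, 1) we minimise over 2 possible intermediate vertex sequences; the minimum is 2, attained along the walk 0 → 1 → 1.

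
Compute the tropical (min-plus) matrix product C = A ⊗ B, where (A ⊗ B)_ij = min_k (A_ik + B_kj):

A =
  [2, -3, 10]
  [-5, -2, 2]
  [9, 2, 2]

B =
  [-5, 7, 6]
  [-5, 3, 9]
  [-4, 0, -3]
A ⊗ B =
  [-8, 0, 6]
  [-10, 1, -1]
  [-3, 2, -1]

Apply the min-plus product entry-by-entry:
  C[0][0] = min over k of (A[0][0] + B[0][0] = 2 + -5 = -3, A[0][1] + B[1][0] = -3 + -5 = -8, A[0][2] + B[2][0] = 10 + -4 = 6) = -8 (attained at k = 1)
  C[0][1] = min over k of (A[0][0] + B[0][1] = 2 + 7 = 9, A[0][1] + B[1][1] = -3 + 3 = 0, A[0][2] + B[2][1] = 10 + 0 = 10) = 0 (attained at k = 1)
  C[0][2] = min over k of (A[0][0] + B[0][2] = 2 + 6 = 8, A[0][1] + B[1][2] = -3 + 9 = 6, A[0][2] + B[2][2] = 10 + -3 = 7) = 6 (attained at k = 1)
  C[1][0] = min over k of (A[1][0] + B[0][0] = -5 + -5 = -10, A[1][1] + B[1][0] = -2 + -5 = -7, A[1][2] + B[2][0] = 2 + -4 = -2) = -10 (attained at k = 0)
  C[1][1] = min over k of (A[1][0] + B[0][1] = -5 + 7 = 2, A[1][1] + B[1][1] = -2 + 3 = 1, A[1][2] + B[2][1] = 2 + 0 = 2) = 1 (attained at k = 1)
  C[1][2] = min over k of (A[1][0] + B[0][2] = -5 + 6 = 1, A[1][1] + B[1][2] = -2 + 9 = 7, A[1][2] + B[2][2] = 2 + -3 = -1) = -1 (attained at k = 2)
  C[2][0] = min over k of (A[2][0] + B[0][0] = 9 + -5 = 4, A[2][1] + B[1][0] = 2 + -5 = -3, A[2][2] + B[2][0] = 2 + -4 = -2) = -3 (attained at k = 1)
  C[2][1] = min over k of (A[2][0] + B[0][1] = 9 + 7 = 16, A[2][1] + B[1][1] = 2 + 3 = 5, A[2][2] + B[2][1] = 2 + 0 = 2) = 2 (attained at k = 2)
  C[2][2] = min over k of (A[2][0] + B[0][2] = 9 + 6 = 15, A[2][1] + B[1][2] = 2 + 9 = 11, A[2][2] + B[2][2] = 2 + -3 = -1) = -1 (attained at k = 2)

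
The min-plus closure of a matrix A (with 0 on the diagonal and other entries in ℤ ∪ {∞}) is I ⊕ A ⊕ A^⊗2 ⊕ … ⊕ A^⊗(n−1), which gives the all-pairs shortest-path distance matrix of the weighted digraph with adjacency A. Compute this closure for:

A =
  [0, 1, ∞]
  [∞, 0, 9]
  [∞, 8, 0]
Closure =
  [0, 1, 10]
  [∞, 0, 9]
  [∞, 8, 0]

This is the Floyd-Warshall all-pairs shortest-path computation. For each intermediate vertex k = 0, 1, …, 2, update dist[i][j] ← min(dist[i][j], dist[i][k] + dist[k][j]). The final matrix gives, for each (i, j), the minimum total weight of any directed path from i to j (possibly empty when i = j).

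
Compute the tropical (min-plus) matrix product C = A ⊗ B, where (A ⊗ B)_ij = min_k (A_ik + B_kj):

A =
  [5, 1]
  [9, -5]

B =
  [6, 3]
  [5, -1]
A ⊗ B =
  [6, 0]
  [0, -6]

Apply the min-plus product entry-by-entry:
  C[0][0] = min over k of (A[0][0] + B[0][0] = 5 + 6 = 11, A[0][1] + B[1][0] = 1 + 5 = 6) = 6 (attained at k = 1)
  C[0][1] = min over k of (A[0][0] + B[0][1] = 5 + 3 = 8, A[0][1] + B[1][1] = 1 + -1 = 0) = 0 (attained at k = 1)
  C[1][0] = min over k of (A[1][0] + B[0][0] = 9 + 6 = 15, A[1][1] + B[1][0] = -5 + 5 = 0) = 0 (attained at k = 1)
  C[1][1] = min over k of (A[1][0] + B[0][1] = 9 + 3 = 12, A[1][1] + B[1][1] = -5 + -1 = -6) = -6 (attained at k = 1)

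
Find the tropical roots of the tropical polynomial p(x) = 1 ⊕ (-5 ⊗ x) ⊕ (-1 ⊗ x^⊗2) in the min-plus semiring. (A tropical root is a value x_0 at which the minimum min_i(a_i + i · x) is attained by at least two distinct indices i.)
Roots: {-4, 6}

Each tropical root is a break point of the lower envelope of the lines y = a_i + i · x (there are 3 lines, with slopes 0, 1, ..., 2). Only the lines that attain the minimum somewhere contribute to roots; other lines are dominated. Here the surviving (envelope) indices are i = 2, i = 1, i = 0.
Intersections between consecutive envelope lines give the roots: for adjacent envelope indices i < j the intersection is x = (a_i − a_j) / (j − i). Reading off the sorted break points: {-4, 6}.
Verification: at each break x_0, at least two indices attain the minimum of min_i(a_i + i · x_0).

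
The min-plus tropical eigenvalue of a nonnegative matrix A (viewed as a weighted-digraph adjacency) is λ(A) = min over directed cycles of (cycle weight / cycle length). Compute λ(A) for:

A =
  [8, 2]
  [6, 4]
λ(A) = 4

Enumerate directed cycles and compute their means (weight / length). Sample:
  cycle 0 → 0: weight = 8, length = 1, mean = 8/1 ≈ 8.000
  cycle 1 → 1: weight = 4, length = 1, mean = 4/1 ≈ 4.000
  cycle 0 → 1 → 0: weight = 8, length = 2, mean = 8/2 ≈ 4.000
  cycle 1 → 0 → 1: weight = 8, length = 2, mean = 8/2 ≈ 4.000
Minimum mean = 4.000, attained e.g. along the cycle 1 → 1 with weight 4 and length 1. So λ(A) = 4/1 = 4.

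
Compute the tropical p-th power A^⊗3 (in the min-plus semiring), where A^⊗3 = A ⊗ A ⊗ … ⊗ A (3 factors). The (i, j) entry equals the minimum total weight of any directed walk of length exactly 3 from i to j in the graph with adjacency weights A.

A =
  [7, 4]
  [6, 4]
A^⊗3 =
  [14, 12]
  [14, 12]

Each entry (A^⊗3)_ij equals the minimum over all length-3 walks i = v_0 → v_1 → … → v_3 = j of Σ_t A[v_t][v_{t+1}]. For example, for (i, j) = (0, 1) we minimise over 4 possible intermediate vertex sequences; the minimum is 12, attained along the walk 0 → 1 → 1 → 1.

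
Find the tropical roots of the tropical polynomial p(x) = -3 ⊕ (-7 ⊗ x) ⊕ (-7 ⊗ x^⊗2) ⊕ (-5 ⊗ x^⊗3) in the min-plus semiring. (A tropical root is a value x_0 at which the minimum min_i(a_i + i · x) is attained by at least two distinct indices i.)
Roots: {-2, 0, 4}

Each tropical root is a break point of the lower envelope of the lines y = a_i + i · x (there are 4 lines, with slopes 0, 1, ..., 3). Only the lines that attain the minimum somewhere contribute to roots; other lines are dominated. Here the surviving (envelope) indices are i = 3, i = 2, i = 1, i = 0.
Intersections between consecutive envelope lines give the roots: for adjacent envelope indices i < j the intersection is x = (a_i − a_j) / (j − i). Reading off the sorted break points: {-2, 0, 4}.
Verification: at each break x_0, at least two indices attain the minimum of min_i(a_i + i · x_0).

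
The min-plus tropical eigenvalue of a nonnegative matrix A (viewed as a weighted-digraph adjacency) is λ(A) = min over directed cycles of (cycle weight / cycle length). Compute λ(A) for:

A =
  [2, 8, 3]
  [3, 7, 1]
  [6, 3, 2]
λ(A) = 2

Enumerate directed cycles and compute their means (weight / length). Sample:
  cycle 0 → 0: weight = 2, length = 1, mean = 2/1 ≈ 2.000
  cycle 1 → 1: weight = 7, length = 1, mean = 7/1 ≈ 7.000
  cycle 2 → 2: weight = 2, length = 1, mean = 2/1 ≈ 2.000
  cycle 0 → 1 → 0: weight = 11, length = 2, mean = 11/2 ≈ 5.500
  cycle 0 → 2 → 0: weight = 9, length = 2, mean = 9/2 ≈ 4.500
  cycle 1 → 0 → 1: weight = 11, length = 2, mean = 11/2 ≈ 5.500
Minimum mean = 2.000, attained e.g. along the cycle 0 → 0 with weight 2 and length 1. So λ(A) = 2/1 = 2.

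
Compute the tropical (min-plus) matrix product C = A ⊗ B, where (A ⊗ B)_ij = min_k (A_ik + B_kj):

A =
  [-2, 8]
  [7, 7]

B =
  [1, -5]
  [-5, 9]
A ⊗ B =
  [-1, -7]
  [2, 2]

Apply the min-plus product entry-by-entry:
  C[0][0] = min over k of (A[0][0] + B[0][0] = -2 + 1 = -1, A[0][1] + B[1][0] = 8 + -5 = 3) = -1 (attained at k = 0)
  C[0][1] = min over k of (A[0][0] + B[0][1] = -2 + -5 = -7, A[0][1] + B[1][1] = 8 + 9 = 17) = -7 (attained at k = 0)
  C[1][0] = min over k of (A[1][0] + B[0][0] = 7 + 1 = 8, A[1][1] + B[1][0] = 7 + -5 = 2) = 2 (attained at k = 1)
  C[1][1] = min over k of (A[1][0] + B[0][1] = 7 + -5 = 2, A[1][1] + B[1][1] = 7 + 9 = 16) = 2 (attained at k = 0)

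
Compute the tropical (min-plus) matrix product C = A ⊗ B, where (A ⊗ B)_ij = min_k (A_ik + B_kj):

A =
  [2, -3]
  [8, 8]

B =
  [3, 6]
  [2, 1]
A ⊗ B =
  [-1, -2]
  [10, 9]

Apply the min-plus product entry-by-entry:
  C[0][0] = min over k of (A[0][0] + B[0][0] = 2 + 3 = 5, A[0][1] + B[1][0] = -3 + 2 = -1) = -1 (attained at k = 1)
  C[0][1] = min over k of (A[0][0] + B[0][1] = 2 + 6 = 8, A[0][1] + B[1][1] = -3 + 1 = -2) = -2 (attained at k = 1)
  C[1][0] = min over k of (A[1][0] + B[0][0] = 8 + 3 = 11, A[1][1] + B[1][0] = 8 + 2 = 10) = 10 (attained at k = 1)
  C[1][1] = min over k of (A[1][0] + B[0][1] = 8 + 6 = 14, A[1][1] + B[1][1] = 8 + 1 = 9) = 9 (attained at k = 1)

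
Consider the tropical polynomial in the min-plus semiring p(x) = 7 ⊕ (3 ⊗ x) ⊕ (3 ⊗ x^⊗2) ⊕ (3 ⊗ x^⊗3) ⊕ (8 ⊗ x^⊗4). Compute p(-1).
p(-1) = 0

A tropical monomial a ⊗ x^⊗i evaluates to a + i · x. Evaluating each term at x = -1:
  Term 0 contributes 7 + 0 · -1 = 7
  Term 1 contributes 3 + 1 · -1 = 2
  Term 2 contributes 3 + 2 · -1 = 1
  Term 3 contributes 3 + 3 · -1 = 0
  Term 4 contributes 8 + 4 · -1 = 4
p(-1) = ⊕ of these = min[7, 2, 1, 0, 4] = 0.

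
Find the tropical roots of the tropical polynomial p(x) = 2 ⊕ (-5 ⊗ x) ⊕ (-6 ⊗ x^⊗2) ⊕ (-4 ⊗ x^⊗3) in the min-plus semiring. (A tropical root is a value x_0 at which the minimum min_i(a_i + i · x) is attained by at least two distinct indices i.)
Roots: {-2, 1, 7}

Each tropical root is a break point of the lower envelope of the lines y = a_i + i · x (there are 4 lines, with slopes 0, 1, ..., 3). Only the lines that attain the minimum somewhere contribute to roots; other lines are dominated. Here the surviving (envelope) indices are i = 3, i = 2, i = 1, i = 0.
Intersections between consecutive envelope lines give the roots: for adjacent envelope indices i < j the intersection is x = (a_i − a_j) / (j − i). Reading off the sorted break points: {-2, 1, 7}.
Verification: at each break x_0, at least two indices attain the minimum of min_i(a_i + i · x_0).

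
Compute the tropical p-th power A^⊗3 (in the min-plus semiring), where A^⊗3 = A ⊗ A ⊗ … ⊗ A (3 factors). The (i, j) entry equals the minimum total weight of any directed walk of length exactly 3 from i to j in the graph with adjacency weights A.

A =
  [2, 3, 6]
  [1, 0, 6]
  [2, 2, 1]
A^⊗3 =
  [4, 3, 8]
  [1, 0, 6]
  [3, 2, 3]

Each entry (A^⊗3)_ij equals the minimum over all length-3 walks i = v_0 → v_1 → … → v_3 = j of Σ_t A[v_t][v_{t+1}]. For example, for (i, j) = (0, 2) we minimise over 9 possible intermediate vertex sequences; the minimum is 8, attained along the walk 0 → 2 → 2 → 2.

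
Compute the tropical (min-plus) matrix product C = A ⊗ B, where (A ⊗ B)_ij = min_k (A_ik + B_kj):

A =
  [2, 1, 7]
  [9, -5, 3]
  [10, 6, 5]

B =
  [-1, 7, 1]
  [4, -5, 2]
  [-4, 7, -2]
A ⊗ B =
  [1, -4, 3]
  [-1, -10, -3]
  [1, 1, 3]

Apply the min-plus product entry-by-entry:
  C[0][0] = min over k of (A[0][0] + B[0][0] = 2 + -1 = 1, A[0][1] + B[1][0] = 1 + 4 = 5, A[0][2] + B[2][0] = 7 + -4 = 3) = 1 (attained at k = 0)
  C[0][1] = min over k of (A[0][0] + B[0][1] = 2 + 7 = 9, A[0][1] + B[1][1] = 1 + -5 = -4, A[0][2] + B[2][1] = 7 + 7 = 14) = -4 (attained at k = 1)
  C[0][2] = min over k of (A[0][0] + B[0][2] = 2 + 1 = 3, A[0][1] + B[1][2] = 1 + 2 = 3, A[0][2] + B[2][2] = 7 + -2 = 5) = 3 (attained at k = 0)
  C[1][0] = min over k of (A[1][0] + B[0][0] = 9 + -1 = 8, A[1][1] + B[1][0] = -5 + 4 = -1, A[1][2] + B[2][0] = 3 + -4 = -1) = -1 (attained at k = 1)
  C[1][1] = min over k of (A[1][0] + B[0][1] = 9 + 7 = 16, A[1][1] + B[1][1] = -5 + -5 = -10, A[1][2] + B[2][1] = 3 + 7 = 10) = -10 (attained at k = 1)
  C[1][2] = min over k of (A[1][0] + B[0][2] = 9 + 1 = 10, A[1][1] + B[1][2] = -5 + 2 = -3, A[1][2] + B[2][2] = 3 + -2 = 1) = -3 (attained at k = 1)
  C[2][0] = min over k of (A[2][0] + B[0][0] = 10 + -1 = 9, A[2][1] + B[1][0] = 6 + 4 = 10, A[2][2] + B[2][0] = 5 + -4 = 1) = 1 (attained at k = 2)
  C[2][1] = min over k of (A[2][0] + B[0][1] = 10 + 7 = 17, A[2][1] + B[1][1] = 6 + -5 = 1, A[2][2] + B[2][1] = 5 + 7 = 12) = 1 (attained at k = 1)
  C[2][2] = min over k of (A[2][0] + B[0][2] = 10 + 1 = 11, A[2][1] + B[1][2] = 6 + 2 = 8, A[2][2] + B[2][2] = 5 + -2 = 3) = 3 (attained at k = 2)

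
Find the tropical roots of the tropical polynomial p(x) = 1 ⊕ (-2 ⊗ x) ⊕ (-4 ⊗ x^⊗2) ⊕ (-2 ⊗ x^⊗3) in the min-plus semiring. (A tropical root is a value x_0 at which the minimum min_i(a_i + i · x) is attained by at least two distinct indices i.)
Roots: {-2, 2, 3}

Each tropical root is a break point of the lower envelope of the lines y = a_i + i · x (there are 4 lines, with slopes 0, 1, ..., 3). Only the lines that attain the minimum somewhere contribute to roots; other lines are dominated. Here the surviving (envelope) indices are i = 3, i = 2, i = 1, i = 0.
Intersections between consecutive envelope lines give the roots: for adjacent envelope indices i < j the intersection is x = (a_i − a_j) / (j − i). Reading off the sorted break points: {-2, 2, 3}.
Verification: at each break x_0, at least two indices attain the minimum of min_i(a_i + i · x_0).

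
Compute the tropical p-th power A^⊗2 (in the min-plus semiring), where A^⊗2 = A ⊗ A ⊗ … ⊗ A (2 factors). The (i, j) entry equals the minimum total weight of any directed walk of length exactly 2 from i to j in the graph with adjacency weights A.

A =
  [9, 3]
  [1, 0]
A^⊗2 =
  [4, 3]
  [1, 0]

Each entry (A^⊗2)_ij equals the minimum over all length-2 walks i = v_0 → v_1 → … → v_2 = j of Σ_t A[v_t][v_{t+1}]. For example, for (i, j) = (0, 1) we minimise over 2 possible intermediate vertex sequences; the minimum is 3, attained along the walk 0 → 1 → 1.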